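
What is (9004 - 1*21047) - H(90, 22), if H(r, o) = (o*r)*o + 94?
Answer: -55697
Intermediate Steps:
H(r, o) = 94 + r*o² (H(r, o) = r*o² + 94 = 94 + r*o²)
(9004 - 1*21047) - H(90, 22) = (9004 - 1*21047) - (94 + 90*22²) = (9004 - 21047) - (94 + 90*484) = -12043 - (94 + 43560) = -12043 - 1*43654 = -12043 - 43654 = -55697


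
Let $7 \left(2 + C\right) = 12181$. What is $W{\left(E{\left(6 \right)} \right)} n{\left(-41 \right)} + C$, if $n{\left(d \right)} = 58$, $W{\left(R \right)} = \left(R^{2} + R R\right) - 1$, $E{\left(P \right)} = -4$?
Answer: $\frac{24753}{7} \approx 3536.1$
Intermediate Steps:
$W{\left(R \right)} = -1 + 2 R^{2}$ ($W{\left(R \right)} = \left(R^{2} + R^{2}\right) - 1 = 2 R^{2} - 1 = -1 + 2 R^{2}$)
$C = \frac{12167}{7}$ ($C = -2 + \frac{1}{7} \cdot 12181 = -2 + \frac{12181}{7} = \frac{12167}{7} \approx 1738.1$)
$W{\left(E{\left(6 \right)} \right)} n{\left(-41 \right)} + C = \left(-1 + 2 \left(-4\right)^{2}\right) 58 + \frac{12167}{7} = \left(-1 + 2 \cdot 16\right) 58 + \frac{12167}{7} = \left(-1 + 32\right) 58 + \frac{12167}{7} = 31 \cdot 58 + \frac{12167}{7} = 1798 + \frac{12167}{7} = \frac{24753}{7}$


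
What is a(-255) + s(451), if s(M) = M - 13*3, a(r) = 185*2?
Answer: 782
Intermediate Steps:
a(r) = 370
s(M) = -39 + M (s(M) = M - 39 = -39 + M)
a(-255) + s(451) = 370 + (-39 + 451) = 370 + 412 = 782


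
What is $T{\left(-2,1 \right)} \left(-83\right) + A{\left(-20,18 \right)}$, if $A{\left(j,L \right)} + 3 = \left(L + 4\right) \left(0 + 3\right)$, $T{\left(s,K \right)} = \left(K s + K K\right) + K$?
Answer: $63$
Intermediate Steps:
$T{\left(s,K \right)} = K + K^{2} + K s$ ($T{\left(s,K \right)} = \left(K s + K^{2}\right) + K = \left(K^{2} + K s\right) + K = K + K^{2} + K s$)
$A{\left(j,L \right)} = 9 + 3 L$ ($A{\left(j,L \right)} = -3 + \left(L + 4\right) \left(0 + 3\right) = -3 + \left(4 + L\right) 3 = -3 + \left(12 + 3 L\right) = 9 + 3 L$)
$T{\left(-2,1 \right)} \left(-83\right) + A{\left(-20,18 \right)} = 1 \left(1 + 1 - 2\right) \left(-83\right) + \left(9 + 3 \cdot 18\right) = 1 \cdot 0 \left(-83\right) + \left(9 + 54\right) = 0 \left(-83\right) + 63 = 0 + 63 = 63$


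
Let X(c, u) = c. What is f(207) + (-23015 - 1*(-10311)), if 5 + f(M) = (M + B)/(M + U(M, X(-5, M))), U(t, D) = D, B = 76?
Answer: -2566935/202 ≈ -12708.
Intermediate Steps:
f(M) = -5 + (76 + M)/(-5 + M) (f(M) = -5 + (M + 76)/(M - 5) = -5 + (76 + M)/(-5 + M))
f(207) + (-23015 - 1*(-10311)) = (101 - 4*207)/(-5 + 207) + (-23015 - 1*(-10311)) = (101 - 828)/202 + (-23015 + 10311) = (1/202)*(-727) - 12704 = -727/202 - 12704 = -2566935/202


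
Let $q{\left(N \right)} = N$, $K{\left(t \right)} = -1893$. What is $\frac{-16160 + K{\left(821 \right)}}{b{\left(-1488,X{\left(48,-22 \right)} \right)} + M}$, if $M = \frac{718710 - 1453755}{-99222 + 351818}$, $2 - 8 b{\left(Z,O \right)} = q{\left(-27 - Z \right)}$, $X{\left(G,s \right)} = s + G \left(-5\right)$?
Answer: $\frac{9120231176}{93604481} \approx 97.434$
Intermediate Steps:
$X{\left(G,s \right)} = s - 5 G$
$b{\left(Z,O \right)} = \frac{29}{8} + \frac{Z}{8}$ ($b{\left(Z,O \right)} = \frac{1}{4} - \frac{-27 - Z}{8} = \frac{1}{4} + \left(\frac{27}{8} + \frac{Z}{8}\right) = \frac{29}{8} + \frac{Z}{8}$)
$M = - \frac{735045}{252596} \approx -2.91$
$\frac{-16160 + K{\left(821 \right)}}{b{\left(-1488,X{\left(48,-22 \right)} \right)} + M} = \frac{-16160 - 1893}{\left(\frac{29}{8} + \frac{1}{8} \left(-1488\right)\right) - \frac{735045}{252596}} = - \frac{18053}{\left(\frac{29}{8} - 186\right) - \frac{735045}{252596}} = - \frac{18053}{- \frac{1459}{8} - \frac{735045}{252596}} = - \frac{18053}{- \frac{93604481}{505192}} = \left(-18053\right) \left(- \frac{505192}{93604481}\right) = \frac{9120231176}{93604481}$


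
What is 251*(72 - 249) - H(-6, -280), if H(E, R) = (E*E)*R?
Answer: -34347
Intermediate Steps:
H(E, R) = R*E² (H(E, R) = E²*R = R*E²)
251*(72 - 249) - H(-6, -280) = 251*(72 - 249) - (-280)*(-6)² = 251*(-177) - (-280)*36 = -44427 - 1*(-10080) = -44427 + 10080 = -34347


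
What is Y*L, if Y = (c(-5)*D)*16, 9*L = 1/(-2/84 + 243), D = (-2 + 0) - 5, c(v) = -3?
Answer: 1568/10205 ≈ 0.15365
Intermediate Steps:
D = -7 (D = -2 - 5 = -7)
L = 14/30615 (L = 1/(9*(-2/84 + 243)) = 1/(9*(-2*1/84 + 243)) = 1/(9*(-1/42 + 243)) = 1/(9*(10205/42)) = (⅑)*(42/10205) = 14/30615 ≈ 0.00045729)
Y = 336 (Y = -3*(-7)*16 = 21*16 = 336)
Y*L = 336*(14/30615) = 1568/10205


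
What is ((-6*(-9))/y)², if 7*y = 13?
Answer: 142884/169 ≈ 845.47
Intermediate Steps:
y = 13/7 (y = (⅐)*13 = 13/7 ≈ 1.8571)
((-6*(-9))/y)² = ((-6*(-9))/(13/7))² = (54*(7/13))² = (378/13)² = 142884/169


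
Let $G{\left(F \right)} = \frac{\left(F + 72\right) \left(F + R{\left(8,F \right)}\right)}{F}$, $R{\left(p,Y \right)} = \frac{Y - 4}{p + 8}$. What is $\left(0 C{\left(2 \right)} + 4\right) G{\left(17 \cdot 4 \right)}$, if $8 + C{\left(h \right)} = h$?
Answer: $\frac{10080}{17} \approx 592.94$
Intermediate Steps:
$C{\left(h \right)} = -8 + h$
$R{\left(p,Y \right)} = \frac{-4 + Y}{8 + p}$
$G{\left(F \right)} = \frac{\left(72 + F\right) \left(- \frac{1}{4} + \frac{17 F}{16}\right)}{F}$ ($G{\left(F \right)} = \frac{\left(F + 72\right) \left(F + \frac{-4 + F}{8 + 8}\right)}{F} = \frac{\left(72 + F\right) \left(F + \frac{-4 + F}{16}\right)}{F} = \frac{\left(72 + F\right) \left(F + \left(- \frac{1}{4} + \frac{F}{16}\right)\right)}{F} = \frac{\left(72 + F\right) \left(- \frac{1}{4} + \frac{17 F}{16}\right)}{F}$)
$\left(0 C{\left(2 \right)} + 4\right) G{\left(17 \cdot 4 \right)} = \left(0 \left(-8 + 2\right) + 4\right) \left(\frac{305}{4} - \frac{18}{17 \cdot 4} + \frac{17 \cdot 17 \cdot 4}{16}\right) = \left(0 \left(-6\right) + 4\right) \left(\frac{305}{4} - \frac{18}{68} + \frac{17}{16} \cdot 68\right) = \left(0 + 4\right) \left(\frac{305}{4} - \frac{9}{34} + \frac{289}{4}\right) = 4 \left(\frac{305}{4} - \frac{9}{34} + \frac{289}{4}\right) = 4 \cdot \frac{2520}{17} = \frac{10080}{17}$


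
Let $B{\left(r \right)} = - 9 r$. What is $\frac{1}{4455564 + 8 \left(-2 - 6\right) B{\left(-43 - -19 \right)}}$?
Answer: $\frac{1}{4441740} \approx 2.2514 \cdot 10^{-7}$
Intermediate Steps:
$\frac{1}{4455564 + 8 \left(-2 - 6\right) B{\left(-43 - -19 \right)}} = \frac{1}{4455564 + 8 \left(-2 - 6\right) \left(- 9 \left(-43 - -19\right)\right)} = \frac{1}{4455564 + 8 \left(-8\right) \left(- 9 \left(-43 + 19\right)\right)} = \frac{1}{4455564 - 64 \left(\left(-9\right) \left(-24\right)\right)} = \frac{1}{4455564 - 13824} = \frac{1}{4441740}$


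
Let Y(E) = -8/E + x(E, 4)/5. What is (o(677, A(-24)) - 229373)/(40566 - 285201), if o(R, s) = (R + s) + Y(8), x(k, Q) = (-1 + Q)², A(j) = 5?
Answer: 1143451/1223175 ≈ 0.93482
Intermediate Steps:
Y(E) = 9/5 - 8/E (Y(E) = -8/E + (-1 + 4)²/5 = -8/E + 3²*(⅕) = -8/E + 9*(⅕) = -8/E + 9/5 = 9/5 - 8/E)
o(R, s) = ⅘ + R + s (o(R, s) = (R + s) + (9/5 - 8/8) = (R + s) + (9/5 - 8*⅛) = (R + s) + (9/5 - 1) = (R + s) + ⅘ = ⅘ + R + s)
(o(677, A(-24)) - 229373)/(40566 - 285201) = ((⅘ + 677 + 5) - 229373)/(40566 - 285201) = (3414/5 - 229373)/(-244635) = -1143451/5*(-1/244635) = 1143451/1223175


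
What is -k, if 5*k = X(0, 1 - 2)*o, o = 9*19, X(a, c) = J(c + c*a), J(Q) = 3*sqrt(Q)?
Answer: -513*I/5 ≈ -102.6*I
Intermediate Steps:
X(a, c) = 3*sqrt(c + a*c) (X(a, c) = 3*sqrt(c + c*a) = 3*sqrt(c + a*c))
o = 171
k = 513*I/5 (k = ((3*sqrt((1 - 2)*(1 + 0)))*171)/5 = ((3*sqrt(-1*1))*171)/5 = ((3*sqrt(-1))*171)/5 = ((3*I)*171)/5 = (513*I)/5 = 513*I/5 ≈ 102.6*I)
-k = -513*I/5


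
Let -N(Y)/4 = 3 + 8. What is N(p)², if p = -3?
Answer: 1936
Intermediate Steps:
N(Y) = -44 (N(Y) = -4*(3 + 8) = -4*11 = -44)
N(p)² = (-44)² = 1936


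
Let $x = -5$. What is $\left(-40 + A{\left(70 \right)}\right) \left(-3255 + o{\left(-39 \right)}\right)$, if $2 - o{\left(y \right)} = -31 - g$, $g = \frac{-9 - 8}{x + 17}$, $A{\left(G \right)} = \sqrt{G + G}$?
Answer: $\frac{386810}{3} - \frac{38681 \sqrt{35}}{6} \approx 90797.0$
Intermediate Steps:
$A{\left(G \right)} = \sqrt{2} \sqrt{G}$ ($A{\left(G \right)} = \sqrt{2 G} = \sqrt{2} \sqrt{G}$)
$g = - \frac{17}{12}$ ($g = \frac{-9 - 8}{-5 + 17} = - \frac{17}{12} \approx -1.4167$)
$o{\left(y \right)} = \frac{379}{12}$ ($o{\left(y \right)} = 2 - \left(-31 - - \frac{17}{12}\right) = 2 - \left(-31 + \frac{17}{12}\right) = 2 - - \frac{355}{12} = 2 + \frac{355}{12} = \frac{379}{12}$)
$\left(-40 + A{\left(70 \right)}\right) \left(-3255 + o{\left(-39 \right)}\right) = \left(-40 + \sqrt{2} \sqrt{70}\right) \left(-3255 + \frac{379}{12}\right) = \left(-40 + 2 \sqrt{35}\right) \left(- \frac{38681}{12}\right) = \frac{386810}{3} - \frac{38681 \sqrt{35}}{6}$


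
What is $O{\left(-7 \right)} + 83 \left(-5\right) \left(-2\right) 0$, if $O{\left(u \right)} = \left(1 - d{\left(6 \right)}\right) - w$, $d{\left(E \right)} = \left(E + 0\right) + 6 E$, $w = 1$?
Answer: $-42$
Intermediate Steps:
$d{\left(E \right)} = 7 E$ ($d{\left(E \right)} = E + 6 E = 7 E$)
$O{\left(u \right)} = -42$ ($O{\left(u \right)} = \left(1 - 7 \cdot 6\right) - 1 = \left(1 - 42\right) - 1 = -41 - 1 = -42$)
$O{\left(-7 \right)} + 83 \left(-5\right) \left(-2\right) 0 = -42 + 83 \left(-5\right) \left(-2\right) 0 = -42 + 83 \cdot 10 \cdot 0 = -42 + 83 \cdot 0 = -42 + 0 = -42$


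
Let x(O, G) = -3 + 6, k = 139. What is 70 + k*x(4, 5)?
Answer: 487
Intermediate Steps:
x(O, G) = 3
70 + k*x(4, 5) = 70 + 139*3 = 70 + 417 = 487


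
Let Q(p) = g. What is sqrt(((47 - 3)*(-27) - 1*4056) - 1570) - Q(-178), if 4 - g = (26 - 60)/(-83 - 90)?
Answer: -658/173 + I*sqrt(6814) ≈ -3.8035 + 82.547*I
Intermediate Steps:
g = 658/173 (g = 4 - (26 - 60)/(-83 - 90) = 4 - (-34)/(-173) = 4 - (-34)*(-1)/173 = 4 - 1*34/173 = 4 - 34/173 = 658/173 ≈ 3.8035)
Q(p) = 658/173
sqrt(((47 - 3)*(-27) - 1*4056) - 1570) - Q(-178) = sqrt(((47 - 3)*(-27) - 1*4056) - 1570) - 1*658/173 = sqrt((44*(-27) - 4056) - 1570) - 658/173 = sqrt((-1188 - 4056) - 1570) - 658/173 = sqrt(-5244 - 1570) - 658/173 = sqrt(-6814) - 658/173 = I*sqrt(6814) - 658/173 = -658/173 + I*sqrt(6814)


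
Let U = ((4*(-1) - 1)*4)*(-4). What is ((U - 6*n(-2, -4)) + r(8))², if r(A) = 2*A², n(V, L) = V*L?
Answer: 25600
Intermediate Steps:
n(V, L) = L*V
U = 80 (U = ((-4 - 1)*4)*(-4) = -5*4*(-4) = -20*(-4) = 80)
((U - 6*n(-2, -4)) + r(8))² = ((80 - (-24)*(-2)) + 2*8²)² = ((80 - 6*8) + 2*64)² = ((80 - 48) + 128)² = (32 + 128)² = 160² = 25600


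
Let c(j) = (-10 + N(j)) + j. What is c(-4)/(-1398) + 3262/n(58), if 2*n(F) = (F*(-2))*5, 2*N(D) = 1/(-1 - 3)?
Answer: -18224719/1621680 ≈ -11.238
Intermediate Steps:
N(D) = -1/8 (N(D) = 1/(2*(-1 - 3)) = (1/2)/(-4) = (1/2)*(-1/4) = -1/8)
c(j) = -81/8 + j (c(j) = (-10 - 1/8) + j = -81/8 + j)
n(F) = -5*F (n(F) = ((F*(-2))*5)/2 = (-2*F*5)/2 = (-10*F)/2 = -5*F)
c(-4)/(-1398) + 3262/n(58) = (-81/8 - 4)/(-1398) + 3262/((-5*58)) = -113/8*(-1/1398) + 3262/(-290) = 113/11184 + 3262*(-1/290) = 113/11184 - 1631/145 = -18224719/1621680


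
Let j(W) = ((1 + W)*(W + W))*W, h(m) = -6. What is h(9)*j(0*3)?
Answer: 0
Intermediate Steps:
j(W) = 2*W**2*(1 + W) (j(W) = ((1 + W)*(2*W))*W = (2*W*(1 + W))*W = 2*W**2*(1 + W))
h(9)*j(0*3) = -12*(0*3)**2*(1 + 0*3) = -12*0**2*(1 + 0) = -12*0 = -6*0 = 0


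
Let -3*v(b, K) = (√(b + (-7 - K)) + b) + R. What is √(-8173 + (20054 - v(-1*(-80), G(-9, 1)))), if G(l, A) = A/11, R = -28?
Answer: √(12957285 + 33*√8822)/33 ≈ 109.09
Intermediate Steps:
G(l, A) = A/11 (G(l, A) = A*(1/11) = A/11)
v(b, K) = 28/3 - b/3 - √(-7 + b - K)/3 (v(b, K) = -((√(b + (-7 - K)) + b) - 28)/3 = -((√(-7 + b - K) + b) - 28)/3 = -((b + √(-7 + b - K)) - 28)/3 = -(-28 + b + √(-7 + b - K))/3 = 28/3 - b/3 - √(-7 + b - K)/3)
√(-8173 + (20054 - v(-1*(-80), G(-9, 1)))) = √(-8173 + (20054 - (28/3 - (-1)*(-80)/3 - √(-7 - 1*(-80) - 1/11)/3))) = √(-8173 + (20054 - (28/3 - ⅓*80 - √(-7 + 80 - 1*1/11)/3))) = √(-8173 + (20054 - (28/3 - 80/3 - √(-7 + 80 - 1/11)/3))) = √(-8173 + (20054 - (28/3 - 80/3 - √8822/33))) = √(-8173 + (20054 - (-52/3 - √8822/33))) = √(-8173 + (20054 + (52/3 + √8822/33))) = √(-8173 + (60214/3 + √8822/33)) = √(35695/3 + √8822/33)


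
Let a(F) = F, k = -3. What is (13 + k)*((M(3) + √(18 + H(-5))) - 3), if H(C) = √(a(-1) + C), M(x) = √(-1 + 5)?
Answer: -10 + 10*√(18 + I*√6) ≈ 32.524 + 2.8801*I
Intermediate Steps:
M(x) = 2 (M(x) = √4 = 2)
H(C) = √(-1 + C)
(13 + k)*((M(3) + √(18 + H(-5))) - 3) = (13 - 3)*((2 + √(18 + √(-1 - 5))) - 3) = 10*((2 + √(18 + √(-6))) - 3) = 10*((2 + √(18 + I*√6)) - 3) = 10*(-1 + √(18 + I*√6)) = -10 + 10*√(18 + I*√6)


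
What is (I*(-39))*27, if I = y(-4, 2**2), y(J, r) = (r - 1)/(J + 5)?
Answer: -3159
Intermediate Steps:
y(J, r) = (-1 + r)/(5 + J)
I = 3 (I = (-1 + 2**2)/(5 - 4) = (-1 + 4)/1 = 1*3 = 3)
(I*(-39))*27 = (3*(-39))*27 = -117*27 = -3159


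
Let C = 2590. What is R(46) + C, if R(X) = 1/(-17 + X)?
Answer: 75111/29 ≈ 2590.0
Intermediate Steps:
R(46) + C = 1/(-17 + 46) + 2590 = 1/29 + 2590 = 75111/29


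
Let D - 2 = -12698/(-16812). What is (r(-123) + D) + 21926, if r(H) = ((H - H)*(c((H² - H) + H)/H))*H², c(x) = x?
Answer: 184333117/8406 ≈ 21929.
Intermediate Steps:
D = 23161/8406 (D = 2 - 12698/(-16812) = 2 - 12698*(-1/16812) = 2 + 6349/8406 = 23161/8406 ≈ 2.7553)
r(H) = 0 (r(H) = ((H - H)*(((H² - H) + H)/H))*H² = (0*(H²/H))*H² = (0*H)*H² = 0*H² = 0)
(r(-123) + D) + 21926 = (0 + 23161/8406) + 21926 = 23161/8406 + 21926 = 184333117/8406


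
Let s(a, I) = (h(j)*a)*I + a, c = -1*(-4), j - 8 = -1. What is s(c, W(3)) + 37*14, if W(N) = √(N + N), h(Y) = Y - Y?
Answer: 522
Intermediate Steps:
j = 7 (j = 8 - 1 = 7)
h(Y) = 0
W(N) = √2*√N (W(N) = √(2*N) = √2*√N)
c = 4
s(a, I) = a (s(a, I) = (0*a)*I + a = 0*I + a = 0 + a = a)
s(c, W(3)) + 37*14 = 4 + 37*14 = 4 + 518 = 522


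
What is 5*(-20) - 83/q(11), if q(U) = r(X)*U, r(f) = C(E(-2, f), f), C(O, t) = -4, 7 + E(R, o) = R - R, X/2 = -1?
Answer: -4317/44 ≈ -98.114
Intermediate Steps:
X = -2 (X = 2*(-1) = -2)
E(R, o) = -7 (E(R, o) = -7 + (R - R) = -7 + 0 = -7)
r(f) = -4
q(U) = -4*U
5*(-20) - 83/q(11) = 5*(-20) - 83/((-4*11)) = -100 - 83/(-44) = -100 - 83*(-1/44) = -100 + 83/44 = -4317/44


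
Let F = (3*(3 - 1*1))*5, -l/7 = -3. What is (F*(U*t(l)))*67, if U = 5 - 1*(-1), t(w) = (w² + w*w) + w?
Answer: 10890180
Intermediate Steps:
l = 21 (l = -7*(-3) = 21)
t(w) = w + 2*w² (t(w) = (w² + w²) + w = 2*w² + w = w + 2*w²)
U = 6 (U = 5 + 1 = 6)
F = 30 (F = (3*(3 - 1))*5 = (3*2)*5 = 6*5 = 30)
(F*(U*t(l)))*67 = (30*(6*(21*(1 + 2*21))))*67 = (30*(6*(21*(1 + 42))))*67 = (30*(6*(21*43)))*67 = (30*(6*903))*67 = (30*5418)*67 = 162540*67 = 10890180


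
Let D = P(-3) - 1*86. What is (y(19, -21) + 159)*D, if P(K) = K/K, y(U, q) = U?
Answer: -15130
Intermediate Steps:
P(K) = 1
D = -85 (D = 1 - 1*86 = 1 - 86 = -85)
(y(19, -21) + 159)*D = (19 + 159)*(-85) = 178*(-85) = -15130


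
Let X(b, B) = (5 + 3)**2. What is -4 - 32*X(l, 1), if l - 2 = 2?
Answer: -2052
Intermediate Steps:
l = 4 (l = 2 + 2 = 4)
X(b, B) = 64 (X(b, B) = 8**2 = 64)
-4 - 32*X(l, 1) = -4 - 32*64 = -4 - 2048 = -2052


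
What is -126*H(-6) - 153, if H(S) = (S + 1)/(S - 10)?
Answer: -1539/8 ≈ -192.38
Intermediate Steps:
H(S) = (1 + S)/(-10 + S)
-126*H(-6) - 153 = -126*(1 - 6)/(-10 - 6) - 153 = -126*(-5)/(-16) - 153 = -(-63)*(-5)/8 - 153 = -126*5/16 - 153 = -315/8 - 153 = -1539/8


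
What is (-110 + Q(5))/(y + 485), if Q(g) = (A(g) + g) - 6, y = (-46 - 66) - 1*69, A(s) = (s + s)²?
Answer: -11/304 ≈ -0.036184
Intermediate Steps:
A(s) = 4*s² (A(s) = (2*s)² = 4*s²)
y = -181 (y = -112 - 69 = -181)
Q(g) = -6 + g + 4*g² (Q(g) = (4*g² + g) - 6 = (g + 4*g²) - 6 = -6 + g + 4*g²)
(-110 + Q(5))/(y + 485) = (-110 + (-6 + 5 + 4*5²))/(-181 + 485) = (-110 + (-6 + 5 + 4*25))/304 = (-110 + (-6 + 5 + 100))*(1/304) = (-110 + 99)*(1/304) = -11*1/304 = -11/304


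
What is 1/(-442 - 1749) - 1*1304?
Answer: -2857065/2191 ≈ -1304.0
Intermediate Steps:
1/(-442 - 1749) - 1*1304 = 1/(-2191) - 1304 = -1/2191 - 1304 = -2857065/2191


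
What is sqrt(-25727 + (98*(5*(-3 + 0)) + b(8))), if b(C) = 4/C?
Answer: I*sqrt(108786)/2 ≈ 164.91*I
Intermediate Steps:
sqrt(-25727 + (98*(5*(-3 + 0)) + b(8))) = sqrt(-25727 + (98*(5*(-3 + 0)) + 4/8)) = sqrt(-25727 + (98*(5*(-3)) + 4*(1/8))) = sqrt(-25727 + (98*(-15) + 1/2)) = sqrt(-25727 + (-1470 + 1/2)) = sqrt(-25727 - 2939/2) = sqrt(-54393/2) = I*sqrt(108786)/2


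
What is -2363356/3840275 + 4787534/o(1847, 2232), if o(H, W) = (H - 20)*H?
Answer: 10410375573886/12958888938975 ≈ 0.80334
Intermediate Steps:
o(H, W) = H*(-20 + H) (o(H, W) = (-20 + H)*H = H*(-20 + H))
-2363356/3840275 + 4787534/o(1847, 2232) = -2363356/3840275 + 4787534/((1847*(-20 + 1847))) = -2363356*1/3840275 + 4787534/((1847*1827)) = -2363356/3840275 + 4787534/3374469 = 10410375573886/12958888938975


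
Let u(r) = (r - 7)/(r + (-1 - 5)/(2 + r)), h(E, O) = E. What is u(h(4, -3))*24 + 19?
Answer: -5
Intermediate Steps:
u(r) = (-7 + r)/(r - 6/(2 + r))
u(h(4, -3))*24 + 19 = ((-14 + 4² - 5*4)/(-6 + 4² + 2*4))*24 + 19 = ((-14 + 16 - 20)/(-6 + 16 + 8))*24 + 19 = (-18/18)*24 + 19 = ((1/18)*(-18))*24 + 19 = -1*24 + 19 = -24 + 19 = -5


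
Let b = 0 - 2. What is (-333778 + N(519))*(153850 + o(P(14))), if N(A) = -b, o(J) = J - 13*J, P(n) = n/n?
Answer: -51347432288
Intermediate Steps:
b = -2
P(n) = 1
o(J) = -12*J
N(A) = 2 (N(A) = -1*(-2) = 2)
(-333778 + N(519))*(153850 + o(P(14))) = (-333778 + 2)*(153850 - 12*1) = -333776*(153850 - 12) = -333776*153838 = -51347432288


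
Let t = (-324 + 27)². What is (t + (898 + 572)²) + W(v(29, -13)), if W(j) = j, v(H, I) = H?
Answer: 2249138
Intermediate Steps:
t = 88209 (t = (-297)² = 88209)
(t + (898 + 572)²) + W(v(29, -13)) = (88209 + (898 + 572)²) + 29 = (88209 + 1470²) + 29 = (88209 + 2160900) + 29 = 2249109 + 29 = 2249138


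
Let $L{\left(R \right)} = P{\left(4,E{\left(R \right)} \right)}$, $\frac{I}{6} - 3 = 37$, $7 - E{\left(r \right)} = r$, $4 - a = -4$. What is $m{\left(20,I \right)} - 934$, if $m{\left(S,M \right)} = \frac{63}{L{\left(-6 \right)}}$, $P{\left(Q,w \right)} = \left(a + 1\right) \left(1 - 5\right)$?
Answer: $- \frac{3743}{4} \approx -935.75$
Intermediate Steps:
$a = 8$ ($a = 4 - -4 = 4 + 4 = 8$)
$E{\left(r \right)} = 7 - r$
$I = 240$ ($I = 18 + 6 \cdot 37 = 18 + 222 = 240$)
$P{\left(Q,w \right)} = -36$ ($P{\left(Q,w \right)} = \left(8 + 1\right) \left(1 - 5\right) = 9 \left(-4\right) = -36$)
$L{\left(R \right)} = -36$
$m{\left(S,M \right)} = - \frac{7}{4}$ ($m{\left(S,M \right)} = \frac{63}{-36} = 63 \left(- \frac{1}{36}\right) = - \frac{7}{4}$)
$m{\left(20,I \right)} - 934 = - \frac{7}{4} - 934 = - \frac{3743}{4}$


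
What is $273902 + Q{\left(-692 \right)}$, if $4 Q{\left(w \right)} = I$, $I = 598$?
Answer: $\frac{548103}{2} \approx 2.7405 \cdot 10^{5}$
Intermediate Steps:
$Q{\left(w \right)} = \frac{299}{2}$ ($Q{\left(w \right)} = \frac{1}{4} \cdot 598 = \frac{299}{2}$)
$273902 + Q{\left(-692 \right)} = 273902 + \frac{299}{2} = \frac{548103}{2}$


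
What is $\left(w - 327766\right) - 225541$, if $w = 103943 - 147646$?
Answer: $-597010$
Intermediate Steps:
$w = -43703$ ($w = 103943 - 147646 = -43703$)
$\left(w - 327766\right) - 225541 = \left(-43703 - 327766\right) - 225541 = -371469 - 225541 = -597010$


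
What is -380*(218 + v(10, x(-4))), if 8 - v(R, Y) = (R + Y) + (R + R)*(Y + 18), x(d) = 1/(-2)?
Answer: 50730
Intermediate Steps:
x(d) = -1/2 (x(d) = 1*(-1/2) = -1/2)
v(R, Y) = 8 - R - Y - 2*R*(18 + Y) (v(R, Y) = 8 - ((R + Y) + (R + R)*(Y + 18)) = 8 - ((R + Y) + (2*R)*(18 + Y)) = 8 - ((R + Y) + 2*R*(18 + Y)) = 8 - (R + Y + 2*R*(18 + Y)) = 8 + (-R - Y - 2*R*(18 + Y)) = 8 - R - Y - 2*R*(18 + Y))
-380*(218 + v(10, x(-4))) = -380*(218 + (8 - 1*(-1/2) - 37*10 - 2*10*(-1/2))) = -380*(218 + (8 + 1/2 - 370 + 10)) = -380*(218 - 703/2) = -380*(-267/2) = 50730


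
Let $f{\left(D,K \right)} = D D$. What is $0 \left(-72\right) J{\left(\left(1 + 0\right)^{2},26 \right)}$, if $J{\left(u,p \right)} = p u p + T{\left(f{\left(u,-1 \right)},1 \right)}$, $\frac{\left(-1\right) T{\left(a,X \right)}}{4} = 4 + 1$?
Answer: $0$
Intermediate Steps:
$f{\left(D,K \right)} = D^{2}$
$T{\left(a,X \right)} = -20$ ($T{\left(a,X \right)} = - 4 \left(4 + 1\right) = \left(-4\right) 5 = -20$)
$J{\left(u,p \right)} = -20 + u p^{2}$ ($J{\left(u,p \right)} = p u p - 20 = u p^{2} - 20 = -20 + u p^{2}$)
$0 \left(-72\right) J{\left(\left(1 + 0\right)^{2},26 \right)} = 0 \left(-72\right) \left(-20 + \left(1 + 0\right)^{2} \cdot 26^{2}\right) = 0 \left(-20 + 1^{2} \cdot 676\right) = 0 \left(-20 + 1 \cdot 676\right) = 0 \left(-20 + 676\right) = 0 \cdot 656 = 0$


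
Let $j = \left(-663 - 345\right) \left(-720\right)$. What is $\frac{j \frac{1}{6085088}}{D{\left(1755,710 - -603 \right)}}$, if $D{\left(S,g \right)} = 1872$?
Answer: $\frac{315}{4944134} \approx 6.3712 \cdot 10^{-5}$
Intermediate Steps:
$j = 725760$ ($j = \left(-1008\right) \left(-720\right) = 725760$)
$\frac{j \frac{1}{6085088}}{D{\left(1755,710 - -603 \right)}} = \frac{725760 \cdot \frac{1}{6085088}}{1872} = 725760 \cdot \frac{1}{6085088} \cdot \frac{1}{1872} = \frac{22680}{190159} \cdot \frac{1}{1872} = \frac{315}{4944134}$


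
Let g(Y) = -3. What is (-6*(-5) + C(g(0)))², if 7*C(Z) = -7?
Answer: 841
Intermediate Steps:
C(Z) = -1 (C(Z) = (⅐)*(-7) = -1)
(-6*(-5) + C(g(0)))² = (-6*(-5) - 1)² = (30 - 1)² = 29² = 841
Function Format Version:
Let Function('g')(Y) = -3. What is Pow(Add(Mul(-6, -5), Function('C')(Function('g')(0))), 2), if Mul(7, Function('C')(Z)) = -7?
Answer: 841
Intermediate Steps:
Function('C')(Z) = -1 (Function('C')(Z) = Mul(Rational(1, 7), -7) = -1)
Pow(Add(Mul(-6, -5), Function('C')(Function('g')(0))), 2) = Pow(Add(Mul(-6, -5), -1), 2) = Pow(Add(30, -1), 2) = Pow(29, 2) = 841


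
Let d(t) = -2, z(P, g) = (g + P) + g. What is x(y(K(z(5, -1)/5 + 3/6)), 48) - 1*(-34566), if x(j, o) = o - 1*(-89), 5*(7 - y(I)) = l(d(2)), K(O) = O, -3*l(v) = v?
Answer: 34703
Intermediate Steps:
z(P, g) = P + 2*g (z(P, g) = (P + g) + g = P + 2*g)
l(v) = -v/3
y(I) = 103/15 (y(I) = 7 - (-1)*(-2)/15 = 7 - ⅕*⅔ = 7 - 2/15 = 103/15)
x(j, o) = 89 + o (x(j, o) = o + 89 = 89 + o)
x(y(K(z(5, -1)/5 + 3/6)), 48) - 1*(-34566) = (89 + 48) - 1*(-34566) = 137 + 34566 = 34703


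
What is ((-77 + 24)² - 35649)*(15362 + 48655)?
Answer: -2102318280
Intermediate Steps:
((-77 + 24)² - 35649)*(15362 + 48655) = ((-53)² - 35649)*64017 = (2809 - 35649)*64017 = -32840*64017 = -2102318280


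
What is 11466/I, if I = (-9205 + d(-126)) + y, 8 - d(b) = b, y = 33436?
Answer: 11466/24365 ≈ 0.47059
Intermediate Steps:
d(b) = 8 - b
I = 24365 (I = (-9205 + (8 - 1*(-126))) + 33436 = (-9205 + (8 + 126)) + 33436 = (-9205 + 134) + 33436 = -9071 + 33436 = 24365)
11466/I = 11466/24365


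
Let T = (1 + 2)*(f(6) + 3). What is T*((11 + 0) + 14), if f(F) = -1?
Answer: 150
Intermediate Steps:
T = 6 (T = (1 + 2)*(-1 + 3) = 3*2 = 6)
T*((11 + 0) + 14) = 6*((11 + 0) + 14) = 6*(11 + 14) = 6*25 = 150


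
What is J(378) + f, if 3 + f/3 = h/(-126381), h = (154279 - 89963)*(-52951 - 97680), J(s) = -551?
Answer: 9664392276/42127 ≈ 2.2941e+5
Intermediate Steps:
h = -9687983396 (h = 64316*(-150631) = -9687983396)
f = 9687604253/42127 (f = -9 + 3*(-9687983396/(-126381)) = -9 + 3*(-9687983396*(-1/126381)) = -9 + 3*(9687983396/126381) = -9 + 9687983396/42127 = 9687604253/42127 ≈ 2.2996e+5)
J(378) + f = -551 + 9687604253/42127 = 9664392276/42127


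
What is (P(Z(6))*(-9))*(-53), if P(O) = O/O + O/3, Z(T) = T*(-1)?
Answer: -477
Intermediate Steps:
Z(T) = -T
P(O) = 1 + O/3 (P(O) = 1 + O*(1/3) = 1 + O/3)
(P(Z(6))*(-9))*(-53) = ((1 + (-1*6)/3)*(-9))*(-53) = ((1 + (1/3)*(-6))*(-9))*(-53) = ((1 - 2)*(-9))*(-53) = -1*(-9)*(-53) = 9*(-53) = -477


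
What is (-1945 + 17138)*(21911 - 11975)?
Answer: 150957648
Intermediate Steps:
(-1945 + 17138)*(21911 - 11975) = 15193*9936 = 150957648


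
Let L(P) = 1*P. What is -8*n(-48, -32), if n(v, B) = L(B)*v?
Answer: -12288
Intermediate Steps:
L(P) = P
n(v, B) = B*v
-8*n(-48, -32) = -(-256)*(-48) = -8*1536 = -12288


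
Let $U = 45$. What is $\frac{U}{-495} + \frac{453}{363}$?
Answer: $\frac{140}{121} \approx 1.157$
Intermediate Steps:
$\frac{U}{-495} + \frac{453}{363} = \frac{45}{-495} + \frac{453}{363} = 45 \left(- \frac{1}{495}\right) + 453 \cdot \frac{1}{363} = - \frac{1}{11} + \frac{151}{121} = \frac{140}{121}$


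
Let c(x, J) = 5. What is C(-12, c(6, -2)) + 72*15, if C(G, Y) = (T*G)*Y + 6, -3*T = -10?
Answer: 886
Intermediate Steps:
T = 10/3 (T = -⅓*(-10) = 10/3 ≈ 3.3333)
C(G, Y) = 6 + 10*G*Y/3 (C(G, Y) = (10*G/3)*Y + 6 = 10*G*Y/3 + 6 = 6 + 10*G*Y/3)
C(-12, c(6, -2)) + 72*15 = (6 + (10/3)*(-12)*5) + 72*15 = (6 - 200) + 1080 = -194 + 1080 = 886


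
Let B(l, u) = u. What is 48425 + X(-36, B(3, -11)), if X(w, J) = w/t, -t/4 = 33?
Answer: 532678/11 ≈ 48425.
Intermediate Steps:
t = -132 (t = -4*33 = -132)
X(w, J) = -w/132 (X(w, J) = w/(-132) = w*(-1/132) = -w/132)
48425 + X(-36, B(3, -11)) = 48425 - 1/132*(-36) = 48425 + 3/11 = 532678/11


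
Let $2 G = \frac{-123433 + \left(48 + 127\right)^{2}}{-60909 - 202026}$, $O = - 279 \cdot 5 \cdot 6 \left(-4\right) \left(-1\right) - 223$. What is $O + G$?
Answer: $- \frac{984627989}{29215} \approx -33703.0$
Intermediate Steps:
$O = -33703$ ($O = - 279 \cdot 30 \left(-4\right) \left(-1\right) - 223 = - 279 \left(\left(-120\right) \left(-1\right)\right) - 223 = \left(-279\right) 120 - 223 = -33480 - 223 = -33703$)
$G = \frac{5156}{29215}$ ($G = \frac{\left(-123433 + \left(48 + 127\right)^{2}\right) \frac{1}{-60909 - 202026}}{2} = \frac{\left(-123433 + 175^{2}\right) \frac{1}{-262935}}{2} = \frac{\left(-123433 + 30625\right) \left(- \frac{1}{262935}\right)}{2} = \frac{\left(-92808\right) \left(- \frac{1}{262935}\right)}{2} = \frac{1}{2} \cdot \frac{10312}{29215} = \frac{5156}{29215} \approx 0.17648$)
$O + G = -33703 + \frac{5156}{29215} = - \frac{984627989}{29215}$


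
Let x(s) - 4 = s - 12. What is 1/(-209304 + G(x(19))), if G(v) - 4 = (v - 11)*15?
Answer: -1/209300 ≈ -4.7778e-6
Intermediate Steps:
x(s) = -8 + s (x(s) = 4 + (s - 12) = 4 + (-12 + s) = -8 + s)
G(v) = -161 + 15*v (G(v) = 4 + (v - 11)*15 = 4 + (-11 + v)*15 = 4 + (-165 + 15*v) = -161 + 15*v)
1/(-209304 + G(x(19))) = 1/(-209304 + (-161 + 15*(-8 + 19))) = 1/(-209304 + (-161 + 15*11)) = 1/(-209304 + (-161 + 165)) = 1/(-209304 + 4) = 1/(-209300) = -1/209300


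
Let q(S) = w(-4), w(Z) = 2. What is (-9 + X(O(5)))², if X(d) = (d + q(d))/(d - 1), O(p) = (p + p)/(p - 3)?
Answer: 841/16 ≈ 52.563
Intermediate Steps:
q(S) = 2
O(p) = 2*p/(-3 + p) (O(p) = (2*p)/(-3 + p) = 2*p/(-3 + p))
X(d) = (2 + d)/(-1 + d) (X(d) = (d + 2)/(d - 1) = (2 + d)/(-1 + d))
(-9 + X(O(5)))² = (-9 + (2 + 2*5/(-3 + 5))/(-1 + 2*5/(-3 + 5)))² = (-9 + (2 + 2*5/2)/(-1 + 2*5/2))² = (-9 + (2 + 2*5*(½))/(-1 + 2*5*(½)))² = (-9 + (2 + 5)/(-1 + 5))² = (-9 + 7/4)² = (-29/4)² = 841/16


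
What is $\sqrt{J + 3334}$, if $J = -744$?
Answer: $\sqrt{2590} \approx 50.892$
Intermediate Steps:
$\sqrt{J + 3334} = \sqrt{-744 + 3334} = \sqrt{2590}$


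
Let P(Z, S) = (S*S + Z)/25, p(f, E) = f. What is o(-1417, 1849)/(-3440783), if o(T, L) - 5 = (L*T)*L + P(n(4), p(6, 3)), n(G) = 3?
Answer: 121111025261/86019575 ≈ 1407.9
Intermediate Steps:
P(Z, S) = Z/25 + S**2/25 (P(Z, S) = (S**2 + Z)*(1/25) = (Z + S**2)*(1/25) = Z/25 + S**2/25)
o(T, L) = 164/25 + T*L**2 (o(T, L) = 5 + ((L*T)*L + ((1/25)*3 + (1/25)*6**2)) = 5 + (T*L**2 + (3/25 + (1/25)*36)) = 5 + (T*L**2 + (3/25 + 36/25)) = 5 + (T*L**2 + 39/25) = 5 + (39/25 + T*L**2) = 164/25 + T*L**2)
o(-1417, 1849)/(-3440783) = (164/25 - 1417*1849**2)/(-3440783) = (164/25 - 1417*3418801)*(-1/3440783) = (164/25 - 4844441017)*(-1/3440783) = -121111025261/25*(-1/3440783) = 121111025261/86019575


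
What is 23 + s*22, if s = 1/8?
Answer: 103/4 ≈ 25.750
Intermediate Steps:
s = ⅛ ≈ 0.12500
23 + s*22 = 23 + (⅛)*22 = 23 + 11/4 = 103/4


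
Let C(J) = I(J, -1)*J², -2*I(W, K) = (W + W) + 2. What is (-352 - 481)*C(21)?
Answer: 8081766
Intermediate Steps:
I(W, K) = -1 - W (I(W, K) = -((W + W) + 2)/2 = -(2*W + 2)/2 = -(2 + 2*W)/2 = -1 - W)
C(J) = J²*(-1 - J) (C(J) = (-1 - J)*J² = J²*(-1 - J))
(-352 - 481)*C(21) = (-352 - 481)*(21²*(-1 - 1*21)) = -367353*(-1 - 21) = -367353*(-22) = -833*(-9702) = 8081766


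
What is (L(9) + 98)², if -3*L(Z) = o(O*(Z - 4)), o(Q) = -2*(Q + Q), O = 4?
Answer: 139876/9 ≈ 15542.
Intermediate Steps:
o(Q) = -4*Q
L(Z) = -64/3 + 16*Z/3 (L(Z) = -(-4)*4*(Z - 4)/3 = -(-4)*4*(-4 + Z)/3 = -(-4)*(-16 + 4*Z)/3 = -(64 - 16*Z)/3 = -64/3 + 16*Z/3)
(L(9) + 98)² = ((-64/3 + (16/3)*9) + 98)² = ((-64/3 + 48) + 98)² = (80/3 + 98)² = (374/3)² = 139876/9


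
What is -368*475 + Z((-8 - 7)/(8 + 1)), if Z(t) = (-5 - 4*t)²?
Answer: -1573175/9 ≈ -1.7480e+5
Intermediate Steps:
-368*475 + Z((-8 - 7)/(8 + 1)) = -368*475 + (5 + 4*((-8 - 7)/(8 + 1)))² = -174800 + (5 + 4*(-15/9))² = -174800 + (5 + 4*(-15*⅑))² = -174800 + (5 + 4*(-5/3))² = -174800 + (5 - 20/3)² = -174800 + (-5/3)² = -174800 + 25/9 = -1573175/9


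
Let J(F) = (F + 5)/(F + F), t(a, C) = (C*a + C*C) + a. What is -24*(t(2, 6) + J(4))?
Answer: -1227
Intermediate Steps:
t(a, C) = a + C² + C*a (t(a, C) = (C*a + C²) + a = (C² + C*a) + a = a + C² + C*a)
J(F) = (5 + F)/(2*F) (J(F) = (5 + F)/((2*F)) = (5 + F)*(1/(2*F)) = (5 + F)/(2*F))
-24*(t(2, 6) + J(4)) = -24*((2 + 6² + 6*2) + (½)*(5 + 4)/4) = -24*((2 + 36 + 12) + (½)*(¼)*9) = -24*(50 + 9/8) = -24*409/8 = -1227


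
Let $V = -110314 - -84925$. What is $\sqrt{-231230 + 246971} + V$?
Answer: $-25389 + 3 \sqrt{1749} \approx -25264.0$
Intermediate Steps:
$V = -25389$ ($V = -110314 + 84925 = -25389$)
$\sqrt{-231230 + 246971} + V = \sqrt{-231230 + 246971} - 25389 = \sqrt{15741} - 25389 = 3 \sqrt{1749} - 25389 = -25389 + 3 \sqrt{1749}$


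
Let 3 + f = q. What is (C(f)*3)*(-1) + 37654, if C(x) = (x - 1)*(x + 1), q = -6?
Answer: 37414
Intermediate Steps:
f = -9 (f = -3 - 6 = -9)
C(x) = (1 + x)*(-1 + x) (C(x) = (-1 + x)*(1 + x) = (1 + x)*(-1 + x))
(C(f)*3)*(-1) + 37654 = ((-1 + (-9)²)*3)*(-1) + 37654 = ((-1 + 81)*3)*(-1) + 37654 = (80*3)*(-1) + 37654 = 240*(-1) + 37654 = -240 + 37654 = 37414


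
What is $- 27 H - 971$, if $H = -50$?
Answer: $379$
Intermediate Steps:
$- 27 H - 971 = \left(-27\right) \left(-50\right) - 971 = 1350 - 971 = 379$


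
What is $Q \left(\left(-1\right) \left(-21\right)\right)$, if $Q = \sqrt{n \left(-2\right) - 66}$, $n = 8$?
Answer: $21 i \sqrt{82} \approx 190.16 i$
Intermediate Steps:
$Q = i \sqrt{82}$ ($Q = \sqrt{8 \left(-2\right) - 66} = \sqrt{-16 - 66} = \sqrt{-82} = i \sqrt{82} \approx 9.0554 i$)
$Q \left(\left(-1\right) \left(-21\right)\right) = i \sqrt{82} \left(\left(-1\right) \left(-21\right)\right) = i \sqrt{82} \cdot 21 = 21 i \sqrt{82}$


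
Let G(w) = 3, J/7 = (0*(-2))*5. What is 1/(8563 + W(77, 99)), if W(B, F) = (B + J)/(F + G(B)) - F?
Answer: 102/863405 ≈ 0.00011814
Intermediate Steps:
J = 0 (J = 7*((0*(-2))*5) = 7*(0*5) = 7*0 = 0)
W(B, F) = -F + B/(3 + F) (W(B, F) = (B + 0)/(F + 3) - F = B/(3 + F) - F = -F + B/(3 + F))
1/(8563 + W(77, 99)) = 1/(8563 + (77 - 1*99² - 3*99)/(3 + 99)) = 1/(8563 + (77 - 1*9801 - 297)/102) = 1/(8563 + (77 - 9801 - 297)/102) = 1/(8563 + (1/102)*(-10021)) = 1/(8563 - 10021/102) = 1/(863405/102) = 102/863405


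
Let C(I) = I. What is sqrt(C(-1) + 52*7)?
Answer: 11*sqrt(3) ≈ 19.053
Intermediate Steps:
sqrt(C(-1) + 52*7) = sqrt(-1 + 52*7) = sqrt(-1 + 364) = sqrt(363) = 11*sqrt(3)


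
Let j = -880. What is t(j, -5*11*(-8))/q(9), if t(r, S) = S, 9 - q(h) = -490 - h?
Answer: 110/127 ≈ 0.86614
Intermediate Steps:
q(h) = 499 + h (q(h) = 9 - (-490 - h) = 9 + (490 + h) = 499 + h)
t(j, -5*11*(-8))/q(9) = (-5*11*(-8))/(499 + 9) = -55*(-8)/508 = 440*(1/508) = 110/127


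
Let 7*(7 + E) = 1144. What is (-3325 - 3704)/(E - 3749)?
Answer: 49203/25148 ≈ 1.9565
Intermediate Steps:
E = 1095/7 (E = -7 + (⅐)*1144 = -7 + 1144/7 = 1095/7 ≈ 156.43)
(-3325 - 3704)/(E - 3749) = (-3325 - 3704)/(1095/7 - 3749) = -7029/(-25148/7) = -7029*(-7/25148) = 49203/25148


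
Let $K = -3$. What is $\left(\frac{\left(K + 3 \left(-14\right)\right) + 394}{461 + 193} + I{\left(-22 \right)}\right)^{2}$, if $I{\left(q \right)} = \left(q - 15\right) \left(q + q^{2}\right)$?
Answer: $\frac{124972880482129}{427716} \approx 2.9219 \cdot 10^{8}$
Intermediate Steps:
$I{\left(q \right)} = \left(-15 + q\right) \left(q + q^{2}\right)$
$\left(\frac{\left(K + 3 \left(-14\right)\right) + 394}{461 + 193} + I{\left(-22 \right)}\right)^{2} = \left(\frac{\left(-3 + 3 \left(-14\right)\right) + 394}{461 + 193} - 22 \left(-15 + \left(-22\right)^{2} - -308\right)\right)^{2} = \left(\frac{\left(-3 - 42\right) + 394}{654} - 22 \left(-15 + 484 + 308\right)\right)^{2} = \left(\left(-45 + 394\right) \frac{1}{654} - 17094\right)^{2} = \left(349 \cdot \frac{1}{654} - 17094\right)^{2} = \left(\frac{349}{654} - 17094\right)^{2} = \left(- \frac{11179127}{654}\right)^{2} = \frac{124972880482129}{427716}$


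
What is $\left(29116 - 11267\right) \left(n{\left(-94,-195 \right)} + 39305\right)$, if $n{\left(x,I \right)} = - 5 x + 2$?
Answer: $709979673$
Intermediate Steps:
$n{\left(x,I \right)} = 2 - 5 x$
$\left(29116 - 11267\right) \left(n{\left(-94,-195 \right)} + 39305\right) = \left(29116 - 11267\right) \left(\left(2 - -470\right) + 39305\right) = 17849 \left(\left(2 + 470\right) + 39305\right) = 17849 \left(472 + 39305\right) = 17849 \cdot 39777 = 709979673$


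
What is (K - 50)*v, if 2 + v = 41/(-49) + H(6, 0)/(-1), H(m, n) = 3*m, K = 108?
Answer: -59218/49 ≈ -1208.5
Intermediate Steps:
v = -1021/49 (v = -2 + (41/(-49) + (3*6)/(-1)) = -2 + (41*(-1/49) + 18*(-1)) = -2 + (-41/49 - 18) = -2 - 923/49 = -1021/49 ≈ -20.837)
(K - 50)*v = (108 - 50)*(-1021/49) = 58*(-1021/49) = -59218/49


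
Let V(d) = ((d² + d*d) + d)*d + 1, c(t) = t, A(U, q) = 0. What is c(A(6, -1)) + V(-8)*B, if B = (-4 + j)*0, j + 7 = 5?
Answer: 0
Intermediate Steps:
j = -2 (j = -7 + 5 = -2)
V(d) = 1 + d*(d + 2*d²) (V(d) = ((d² + d²) + d)*d + 1 = (2*d² + d)*d + 1 = (d + 2*d²)*d + 1 = d*(d + 2*d²) + 1 = 1 + d*(d + 2*d²))
B = 0 (B = (-4 - 2)*0 = -6*0 = 0)
c(A(6, -1)) + V(-8)*B = 0 + (1 + (-8)² + 2*(-8)³)*0 = 0 + (1 + 64 + 2*(-512))*0 = 0 + (1 + 64 - 1024)*0 = 0 - 959*0 = 0 + 0 = 0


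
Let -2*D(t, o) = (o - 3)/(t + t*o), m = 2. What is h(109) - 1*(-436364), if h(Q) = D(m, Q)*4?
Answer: 23999967/55 ≈ 4.3636e+5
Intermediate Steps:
D(t, o) = -(-3 + o)/(2*(t + o*t)) (D(t, o) = -(o - 3)/(2*(t + t*o)) = -(-3 + o)/(2*(t + o*t)))
h(Q) = (3 - Q)/(1 + Q) (h(Q) = ((½)*(3 - Q)/(2*(1 + Q)))*4 = ((½)*(½)*(3 - Q)/(1 + Q))*4 = ((3 - Q)/(4*(1 + Q)))*4 = (3 - Q)/(1 + Q))
h(109) - 1*(-436364) = (3 - 1*109)/(1 + 109) - 1*(-436364) = (3 - 109)/110 + 436364 = (1/110)*(-106) + 436364 = -53/55 + 436364 = 23999967/55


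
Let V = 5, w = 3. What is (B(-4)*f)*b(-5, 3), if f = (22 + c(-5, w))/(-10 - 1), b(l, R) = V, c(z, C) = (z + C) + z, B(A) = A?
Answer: 300/11 ≈ 27.273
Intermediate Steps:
c(z, C) = C + 2*z (c(z, C) = (C + z) + z = C + 2*z)
b(l, R) = 5
f = -15/11 (f = (22 + (3 + 2*(-5)))/(-10 - 1) = (22 + (3 - 10))/(-11) = (22 - 7)*(-1/11) = 15*(-1/11) = -15/11 ≈ -1.3636)
(B(-4)*f)*b(-5, 3) = -4*(-15/11)*5 = (60/11)*5 = 300/11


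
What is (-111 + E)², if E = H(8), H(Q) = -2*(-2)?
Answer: 11449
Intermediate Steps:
H(Q) = 4
E = 4
(-111 + E)² = (-111 + 4)² = (-107)² = 11449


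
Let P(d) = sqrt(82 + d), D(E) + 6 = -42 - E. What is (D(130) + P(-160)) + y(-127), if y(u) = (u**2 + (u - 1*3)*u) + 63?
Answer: 32524 + I*sqrt(78) ≈ 32524.0 + 8.8318*I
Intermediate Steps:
D(E) = -48 - E (D(E) = -6 + (-42 - E) = -48 - E)
y(u) = 63 + u**2 + u*(-3 + u) (y(u) = (u**2 + (u - 3)*u) + 63 = (u**2 + (-3 + u)*u) + 63 = (u**2 + u*(-3 + u)) + 63 = 63 + u**2 + u*(-3 + u))
(D(130) + P(-160)) + y(-127) = ((-48 - 1*130) + sqrt(82 - 160)) + (63 - 3*(-127) + 2*(-127)**2) = ((-48 - 130) + sqrt(-78)) + (63 + 381 + 2*16129) = (-178 + I*sqrt(78)) + (63 + 381 + 32258) = (-178 + I*sqrt(78)) + 32702 = 32524 + I*sqrt(78)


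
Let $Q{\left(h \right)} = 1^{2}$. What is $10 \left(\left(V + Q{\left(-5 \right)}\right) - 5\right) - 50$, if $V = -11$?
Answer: $-200$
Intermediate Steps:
$Q{\left(h \right)} = 1$
$10 \left(\left(V + Q{\left(-5 \right)}\right) - 5\right) - 50 = 10 \left(\left(-11 + 1\right) - 5\right) - 50 = 10 \left(-10 - 5\right) - 50 = 10 \left(-15\right) - 50 = -150 - 50 = -200$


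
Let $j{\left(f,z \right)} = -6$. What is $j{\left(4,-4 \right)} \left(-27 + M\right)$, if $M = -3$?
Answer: $180$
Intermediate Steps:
$j{\left(4,-4 \right)} \left(-27 + M\right) = - 6 \left(-27 - 3\right) = \left(-6\right) \left(-30\right) = 180$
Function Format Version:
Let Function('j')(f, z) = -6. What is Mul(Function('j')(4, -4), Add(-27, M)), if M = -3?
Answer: 180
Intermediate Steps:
Mul(Function('j')(4, -4), Add(-27, M)) = Mul(-6, Add(-27, -3)) = Mul(-6, -30) = 180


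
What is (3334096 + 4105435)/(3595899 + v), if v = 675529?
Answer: 7439531/4271428 ≈ 1.7417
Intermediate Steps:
(3334096 + 4105435)/(3595899 + v) = (3334096 + 4105435)/(3595899 + 675529) = 7439531/4271428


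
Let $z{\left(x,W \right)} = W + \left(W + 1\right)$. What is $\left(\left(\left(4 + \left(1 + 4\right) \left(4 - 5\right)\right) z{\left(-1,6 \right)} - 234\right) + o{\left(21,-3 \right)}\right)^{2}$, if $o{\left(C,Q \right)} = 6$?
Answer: $58081$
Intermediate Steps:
$z{\left(x,W \right)} = 1 + 2 W$ ($z{\left(x,W \right)} = W + \left(1 + W\right) = 1 + 2 W$)
$\left(\left(\left(4 + \left(1 + 4\right) \left(4 - 5\right)\right) z{\left(-1,6 \right)} - 234\right) + o{\left(21,-3 \right)}\right)^{2} = \left(\left(\left(4 + \left(1 + 4\right) \left(4 - 5\right)\right) \left(1 + 2 \cdot 6\right) - 234\right) + 6\right)^{2} = \left(\left(\left(4 + 5 \left(-1\right)\right) \left(1 + 12\right) - 234\right) + 6\right)^{2} = \left(\left(\left(4 - 5\right) 13 - 234\right) + 6\right)^{2} = \left(\left(\left(-1\right) 13 - 234\right) + 6\right)^{2} = \left(\left(-13 - 234\right) + 6\right)^{2} = \left(-247 + 6\right)^{2} = \left(-241\right)^{2} = 58081$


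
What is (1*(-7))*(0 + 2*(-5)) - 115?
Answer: -45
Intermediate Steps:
(1*(-7))*(0 + 2*(-5)) - 115 = -7*(0 - 10) - 115 = -7*(-10) - 115 = 70 - 115 = -45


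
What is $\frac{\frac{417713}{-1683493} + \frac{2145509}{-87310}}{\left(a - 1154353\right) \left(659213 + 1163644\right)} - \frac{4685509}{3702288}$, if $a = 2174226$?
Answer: $- \frac{213392683060882739004628999861}{168613734340447250747586948240} \approx -1.2656$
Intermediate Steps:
$\frac{\frac{417713}{-1683493} + \frac{2145509}{-87310}}{\left(a - 1154353\right) \left(659213 + 1163644\right)} - \frac{4685509}{3702288} = \frac{\frac{417713}{-1683493} + \frac{2145509}{-87310}}{\left(2174226 - 1154353\right) \left(659213 + 1163644\right)} - \frac{4685509}{3702288} = \frac{417713 \left(- \frac{1}{1683493}\right) + 2145509 \left(- \frac{1}{87310}\right)}{1019873 \cdot 1822857} - \frac{4685509}{3702288} = \frac{- \frac{417713}{1683493} - \frac{2145509}{87310}}{1859082637161} - \frac{4685509}{3702288} = \left(- \frac{3648419904967}{146985773830}\right) \frac{1}{1859082637161} - \frac{4685509}{3702288} = - \frac{3648419904967}{273258700037026699296630} - \frac{4685509}{3702288} = - \frac{213392683060882739004628999861}{168613734340447250747586948240}$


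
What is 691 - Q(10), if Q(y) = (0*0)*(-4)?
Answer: 691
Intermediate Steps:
Q(y) = 0 (Q(y) = 0*(-4) = 0)
691 - Q(10) = 691 - 1*0 = 691 + 0 = 691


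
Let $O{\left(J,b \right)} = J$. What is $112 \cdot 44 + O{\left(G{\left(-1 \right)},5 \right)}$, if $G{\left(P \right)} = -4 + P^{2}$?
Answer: $4925$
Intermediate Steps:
$112 \cdot 44 + O{\left(G{\left(-1 \right)},5 \right)} = 112 \cdot 44 - \left(4 - \left(-1\right)^{2}\right) = 4928 + \left(-4 + 1\right) = 4928 - 3 = 4925$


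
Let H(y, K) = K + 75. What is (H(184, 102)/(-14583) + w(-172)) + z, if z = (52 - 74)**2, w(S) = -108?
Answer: 1827677/4861 ≈ 375.99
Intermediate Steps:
H(y, K) = 75 + K
z = 484 (z = (-22)**2 = 484)
(H(184, 102)/(-14583) + w(-172)) + z = ((75 + 102)/(-14583) - 108) + 484 = (177*(-1/14583) - 108) + 484 = (-59/4861 - 108) + 484 = -525047/4861 + 484 = 1827677/4861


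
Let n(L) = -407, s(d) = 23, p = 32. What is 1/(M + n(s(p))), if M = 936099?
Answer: 1/935692 ≈ 1.0687e-6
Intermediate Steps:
1/(M + n(s(p))) = 1/(936099 - 407) = 1/935692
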